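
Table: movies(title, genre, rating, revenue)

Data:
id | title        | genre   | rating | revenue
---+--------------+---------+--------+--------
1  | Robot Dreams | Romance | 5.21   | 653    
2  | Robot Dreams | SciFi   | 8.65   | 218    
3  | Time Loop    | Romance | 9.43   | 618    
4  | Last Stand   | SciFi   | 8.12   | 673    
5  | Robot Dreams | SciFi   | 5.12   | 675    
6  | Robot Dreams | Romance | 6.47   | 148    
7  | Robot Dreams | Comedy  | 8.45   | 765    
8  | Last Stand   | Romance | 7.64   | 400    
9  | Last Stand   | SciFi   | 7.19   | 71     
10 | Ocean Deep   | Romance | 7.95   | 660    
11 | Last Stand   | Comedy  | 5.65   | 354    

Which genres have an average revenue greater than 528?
SELECT genre, AVG(revenue)
FROM movies
GROUP BY genre
HAVING AVG(revenue) > 528

Result:
  Comedy: avg=559.50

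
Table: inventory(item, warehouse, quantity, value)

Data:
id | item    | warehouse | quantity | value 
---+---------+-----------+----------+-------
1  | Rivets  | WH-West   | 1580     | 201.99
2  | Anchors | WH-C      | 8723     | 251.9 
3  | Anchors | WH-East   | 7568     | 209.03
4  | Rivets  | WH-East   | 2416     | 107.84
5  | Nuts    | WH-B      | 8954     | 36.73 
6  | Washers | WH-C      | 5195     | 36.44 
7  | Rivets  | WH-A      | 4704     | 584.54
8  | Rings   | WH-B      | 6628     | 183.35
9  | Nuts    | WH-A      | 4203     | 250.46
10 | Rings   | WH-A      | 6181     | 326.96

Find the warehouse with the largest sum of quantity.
SELECT warehouse, SUM(quantity) as val
FROM inventory
GROUP BY warehouse
ORDER BY val DESC
LIMIT 1

Result: WH-B with sum(quantity) = 15582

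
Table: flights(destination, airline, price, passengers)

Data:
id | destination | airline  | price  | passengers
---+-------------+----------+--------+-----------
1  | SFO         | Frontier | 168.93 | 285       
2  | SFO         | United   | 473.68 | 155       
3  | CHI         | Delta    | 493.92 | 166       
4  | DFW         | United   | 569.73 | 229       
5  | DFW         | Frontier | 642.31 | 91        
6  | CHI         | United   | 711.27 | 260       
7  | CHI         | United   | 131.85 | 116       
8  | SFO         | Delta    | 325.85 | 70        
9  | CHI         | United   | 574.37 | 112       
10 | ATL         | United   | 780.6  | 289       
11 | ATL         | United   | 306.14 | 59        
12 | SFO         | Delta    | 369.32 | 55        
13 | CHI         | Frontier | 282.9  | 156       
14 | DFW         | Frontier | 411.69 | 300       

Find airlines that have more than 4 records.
SELECT airline, COUNT(*) as cnt
FROM flights
GROUP BY airline
HAVING COUNT(*) > 4

Result:
  United: 7

Note: HAVING filters groups after aggregation, WHERE filters rows before.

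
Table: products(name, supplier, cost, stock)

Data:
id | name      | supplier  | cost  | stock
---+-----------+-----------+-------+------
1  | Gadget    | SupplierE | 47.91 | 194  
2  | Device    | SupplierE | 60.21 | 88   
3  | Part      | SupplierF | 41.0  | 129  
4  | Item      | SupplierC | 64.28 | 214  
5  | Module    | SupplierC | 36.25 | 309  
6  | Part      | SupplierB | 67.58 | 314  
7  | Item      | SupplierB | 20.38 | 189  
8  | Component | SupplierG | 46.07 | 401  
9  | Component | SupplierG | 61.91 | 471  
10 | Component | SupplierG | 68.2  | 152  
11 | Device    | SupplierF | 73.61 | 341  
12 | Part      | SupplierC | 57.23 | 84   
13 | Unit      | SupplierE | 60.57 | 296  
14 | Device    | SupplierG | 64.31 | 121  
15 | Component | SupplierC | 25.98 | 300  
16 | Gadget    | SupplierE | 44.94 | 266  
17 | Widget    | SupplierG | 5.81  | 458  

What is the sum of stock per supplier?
SELECT supplier, SUM(stock) as result
FROM products
GROUP BY supplier

Result:
  SupplierB: 503
  SupplierC: 907
  SupplierE: 844
  SupplierF: 470
  SupplierG: 1603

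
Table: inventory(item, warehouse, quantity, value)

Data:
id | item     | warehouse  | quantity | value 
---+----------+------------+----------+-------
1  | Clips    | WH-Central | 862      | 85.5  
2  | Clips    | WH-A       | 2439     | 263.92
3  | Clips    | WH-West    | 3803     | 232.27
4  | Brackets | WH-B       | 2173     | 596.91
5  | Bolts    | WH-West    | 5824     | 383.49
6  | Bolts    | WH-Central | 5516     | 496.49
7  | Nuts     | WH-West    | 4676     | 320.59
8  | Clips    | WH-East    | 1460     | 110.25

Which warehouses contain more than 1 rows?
SELECT warehouse, COUNT(*) as cnt
FROM inventory
GROUP BY warehouse
HAVING COUNT(*) > 1

Result:
  WH-Central: 2
  WH-West: 3

Note: HAVING filters groups after aggregation, WHERE filters rows before.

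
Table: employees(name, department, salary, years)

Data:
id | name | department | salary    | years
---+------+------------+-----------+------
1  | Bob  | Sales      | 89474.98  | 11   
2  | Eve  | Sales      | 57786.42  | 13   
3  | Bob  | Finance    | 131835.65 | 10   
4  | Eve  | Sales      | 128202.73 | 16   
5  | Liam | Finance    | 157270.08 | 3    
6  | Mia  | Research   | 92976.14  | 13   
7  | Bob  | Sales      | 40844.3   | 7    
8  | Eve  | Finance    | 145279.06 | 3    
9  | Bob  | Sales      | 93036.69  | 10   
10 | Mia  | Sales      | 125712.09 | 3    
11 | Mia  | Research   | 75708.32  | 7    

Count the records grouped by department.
SELECT department, COUNT(*) as count
FROM employees
GROUP BY department

Result:
  Finance: 3
  Research: 2
  Sales: 6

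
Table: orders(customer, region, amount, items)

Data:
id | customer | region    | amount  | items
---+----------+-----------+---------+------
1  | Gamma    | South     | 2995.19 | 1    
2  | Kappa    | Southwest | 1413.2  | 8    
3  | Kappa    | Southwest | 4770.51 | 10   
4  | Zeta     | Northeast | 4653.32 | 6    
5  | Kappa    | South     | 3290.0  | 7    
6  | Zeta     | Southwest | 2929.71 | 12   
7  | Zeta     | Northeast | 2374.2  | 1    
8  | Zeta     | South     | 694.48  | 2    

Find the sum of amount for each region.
SELECT region, SUM(amount) as result
FROM orders
GROUP BY region

Result:
  Northeast: 7027.52
  South: 6979.67
  Southwest: 9113.42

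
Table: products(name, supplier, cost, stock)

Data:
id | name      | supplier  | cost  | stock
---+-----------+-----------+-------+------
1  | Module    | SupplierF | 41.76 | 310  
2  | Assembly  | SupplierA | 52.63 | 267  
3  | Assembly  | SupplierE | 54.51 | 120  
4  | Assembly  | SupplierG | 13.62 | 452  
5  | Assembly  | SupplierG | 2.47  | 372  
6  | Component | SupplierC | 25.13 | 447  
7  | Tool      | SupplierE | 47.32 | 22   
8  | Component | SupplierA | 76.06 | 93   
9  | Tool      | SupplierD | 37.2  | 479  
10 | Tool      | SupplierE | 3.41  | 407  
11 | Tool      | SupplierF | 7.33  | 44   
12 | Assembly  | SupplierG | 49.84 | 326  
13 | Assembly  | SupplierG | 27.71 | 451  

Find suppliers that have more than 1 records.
SELECT supplier, COUNT(*) as cnt
FROM products
GROUP BY supplier
HAVING COUNT(*) > 1

Result:
  SupplierA: 2
  SupplierE: 3
  SupplierF: 2
  SupplierG: 4

Note: HAVING filters groups after aggregation, WHERE filters rows before.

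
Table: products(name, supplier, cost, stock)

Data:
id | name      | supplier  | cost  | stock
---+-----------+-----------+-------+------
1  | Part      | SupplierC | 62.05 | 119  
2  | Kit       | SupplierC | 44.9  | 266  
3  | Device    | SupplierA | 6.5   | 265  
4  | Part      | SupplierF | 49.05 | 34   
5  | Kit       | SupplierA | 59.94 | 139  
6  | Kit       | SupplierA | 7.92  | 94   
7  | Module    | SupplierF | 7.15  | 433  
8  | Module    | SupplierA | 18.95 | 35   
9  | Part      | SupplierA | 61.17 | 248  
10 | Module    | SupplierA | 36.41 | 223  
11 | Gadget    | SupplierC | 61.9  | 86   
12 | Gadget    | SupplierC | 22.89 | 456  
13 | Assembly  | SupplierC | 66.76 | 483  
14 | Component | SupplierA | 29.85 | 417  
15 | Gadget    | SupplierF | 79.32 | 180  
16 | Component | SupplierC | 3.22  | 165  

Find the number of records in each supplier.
SELECT supplier, COUNT(*) as count
FROM products
GROUP BY supplier

Result:
  SupplierA: 7
  SupplierC: 6
  SupplierF: 3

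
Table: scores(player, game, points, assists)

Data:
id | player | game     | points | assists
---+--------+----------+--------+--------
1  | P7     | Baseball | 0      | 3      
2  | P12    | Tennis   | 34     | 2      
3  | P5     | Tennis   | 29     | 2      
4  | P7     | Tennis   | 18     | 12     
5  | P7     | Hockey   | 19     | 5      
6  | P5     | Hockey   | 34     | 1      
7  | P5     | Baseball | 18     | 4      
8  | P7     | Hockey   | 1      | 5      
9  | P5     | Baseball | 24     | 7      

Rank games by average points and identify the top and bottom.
SELECT game, AVG(points)
FROM scores
GROUP BY game
ORDER BY AVG(points)

All groups:
  Baseball: 14.00
  Hockey: 18.00
  Tennis: 27.00

Highest: Tennis (27.00)
Lowest: Baseball (14.00)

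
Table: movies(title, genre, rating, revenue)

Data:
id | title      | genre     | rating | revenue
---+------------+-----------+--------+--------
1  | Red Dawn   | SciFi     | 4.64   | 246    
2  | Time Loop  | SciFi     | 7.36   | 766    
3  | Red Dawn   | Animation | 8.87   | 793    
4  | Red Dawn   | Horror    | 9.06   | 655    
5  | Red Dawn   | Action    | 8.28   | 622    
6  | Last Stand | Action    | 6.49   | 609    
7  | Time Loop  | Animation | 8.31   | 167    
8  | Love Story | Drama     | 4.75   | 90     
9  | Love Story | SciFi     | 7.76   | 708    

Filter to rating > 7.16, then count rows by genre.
SELECT genre, COUNT(*)
FROM movies
WHERE rating > 7.16
GROUP BY genre

Note: WHERE filters rows before grouping.

Result:
  Action: 1
  Animation: 2
  Horror: 1
  SciFi: 2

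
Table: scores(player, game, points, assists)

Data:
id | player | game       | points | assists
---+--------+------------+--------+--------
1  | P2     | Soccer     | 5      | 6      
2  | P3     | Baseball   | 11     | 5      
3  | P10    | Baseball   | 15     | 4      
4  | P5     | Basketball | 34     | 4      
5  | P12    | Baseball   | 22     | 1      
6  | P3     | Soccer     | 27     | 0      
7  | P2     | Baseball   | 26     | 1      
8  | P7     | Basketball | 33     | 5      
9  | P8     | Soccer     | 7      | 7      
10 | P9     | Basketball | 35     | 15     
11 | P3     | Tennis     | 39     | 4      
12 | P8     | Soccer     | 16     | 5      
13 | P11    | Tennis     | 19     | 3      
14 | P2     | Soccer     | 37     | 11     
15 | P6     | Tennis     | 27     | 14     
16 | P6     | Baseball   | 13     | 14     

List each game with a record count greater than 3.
SELECT game, COUNT(*) as cnt
FROM scores
GROUP BY game
HAVING COUNT(*) > 3

Result:
  Baseball: 5
  Soccer: 5

Note: HAVING filters groups after aggregation, WHERE filters rows before.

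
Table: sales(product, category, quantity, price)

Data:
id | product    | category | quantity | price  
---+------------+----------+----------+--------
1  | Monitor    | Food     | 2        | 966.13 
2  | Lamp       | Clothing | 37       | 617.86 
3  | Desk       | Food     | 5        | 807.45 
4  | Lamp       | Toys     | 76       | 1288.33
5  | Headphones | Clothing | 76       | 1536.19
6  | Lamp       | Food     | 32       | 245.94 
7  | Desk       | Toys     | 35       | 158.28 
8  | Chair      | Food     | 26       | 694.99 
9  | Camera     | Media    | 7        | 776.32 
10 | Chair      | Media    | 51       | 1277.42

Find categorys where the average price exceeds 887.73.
SELECT category, AVG(price)
FROM sales
GROUP BY category
HAVING AVG(price) > 887.73

Result:
  Clothing: avg=1077.03
  Media: avg=1026.87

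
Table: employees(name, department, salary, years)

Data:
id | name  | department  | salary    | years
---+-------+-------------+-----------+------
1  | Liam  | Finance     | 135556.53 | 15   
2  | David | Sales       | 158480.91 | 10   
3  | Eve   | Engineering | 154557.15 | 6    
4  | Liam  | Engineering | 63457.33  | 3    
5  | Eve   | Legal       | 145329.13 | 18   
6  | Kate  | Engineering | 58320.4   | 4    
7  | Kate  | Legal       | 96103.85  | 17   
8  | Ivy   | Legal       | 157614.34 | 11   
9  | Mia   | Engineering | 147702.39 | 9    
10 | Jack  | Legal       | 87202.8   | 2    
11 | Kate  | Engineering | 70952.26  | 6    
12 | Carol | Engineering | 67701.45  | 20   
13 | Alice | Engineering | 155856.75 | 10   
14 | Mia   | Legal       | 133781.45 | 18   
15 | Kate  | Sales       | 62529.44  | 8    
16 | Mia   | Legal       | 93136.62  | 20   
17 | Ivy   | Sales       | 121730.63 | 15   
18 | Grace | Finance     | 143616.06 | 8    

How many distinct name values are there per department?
SELECT department, COUNT(DISTINCT name)
FROM employees
GROUP BY department

Result:
  Engineering: 6 distinct
  Finance: 2 distinct
  Legal: 5 distinct
  Sales: 3 distinct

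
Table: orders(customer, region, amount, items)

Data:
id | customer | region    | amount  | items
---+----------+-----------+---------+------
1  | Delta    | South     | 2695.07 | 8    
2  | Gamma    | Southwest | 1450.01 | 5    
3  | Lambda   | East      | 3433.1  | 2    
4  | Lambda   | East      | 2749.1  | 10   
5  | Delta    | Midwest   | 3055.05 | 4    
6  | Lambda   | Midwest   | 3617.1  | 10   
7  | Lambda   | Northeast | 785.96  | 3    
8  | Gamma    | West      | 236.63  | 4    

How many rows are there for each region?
SELECT region, COUNT(*) as count
FROM orders
GROUP BY region

Result:
  East: 2
  Midwest: 2
  Northeast: 1
  South: 1
  Southwest: 1
  West: 1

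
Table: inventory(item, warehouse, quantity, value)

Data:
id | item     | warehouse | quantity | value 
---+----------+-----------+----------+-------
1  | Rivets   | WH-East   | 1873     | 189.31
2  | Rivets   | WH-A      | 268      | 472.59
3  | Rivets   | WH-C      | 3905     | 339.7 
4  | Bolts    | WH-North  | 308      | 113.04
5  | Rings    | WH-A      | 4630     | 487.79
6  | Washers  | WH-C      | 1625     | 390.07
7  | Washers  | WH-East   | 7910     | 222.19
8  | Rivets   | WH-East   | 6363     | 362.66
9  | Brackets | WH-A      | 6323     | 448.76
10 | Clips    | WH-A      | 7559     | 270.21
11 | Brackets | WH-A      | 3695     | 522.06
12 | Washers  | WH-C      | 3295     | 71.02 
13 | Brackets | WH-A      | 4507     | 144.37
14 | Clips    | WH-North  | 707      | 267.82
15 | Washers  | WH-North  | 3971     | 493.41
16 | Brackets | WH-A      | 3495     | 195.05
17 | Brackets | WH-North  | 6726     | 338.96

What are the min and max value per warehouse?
SELECT warehouse, MIN(value), MAX(value)
FROM inventory
GROUP BY warehouse

Result:
  WH-A: min=144.37, max=522.06
  WH-C: min=71.02, max=390.07
  WH-East: min=189.31, max=362.66
  WH-North: min=113.04, max=493.41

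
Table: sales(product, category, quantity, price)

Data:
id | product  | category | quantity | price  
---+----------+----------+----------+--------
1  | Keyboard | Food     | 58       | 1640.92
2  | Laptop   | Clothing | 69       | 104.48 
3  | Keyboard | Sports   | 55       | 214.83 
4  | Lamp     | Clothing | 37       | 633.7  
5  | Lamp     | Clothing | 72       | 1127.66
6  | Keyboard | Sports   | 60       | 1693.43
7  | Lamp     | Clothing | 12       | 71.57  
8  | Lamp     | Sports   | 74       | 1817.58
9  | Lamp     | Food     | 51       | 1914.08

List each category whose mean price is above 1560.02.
SELECT category, AVG(price)
FROM sales
GROUP BY category
HAVING AVG(price) > 1560.02

Result:
  Food: avg=1777.50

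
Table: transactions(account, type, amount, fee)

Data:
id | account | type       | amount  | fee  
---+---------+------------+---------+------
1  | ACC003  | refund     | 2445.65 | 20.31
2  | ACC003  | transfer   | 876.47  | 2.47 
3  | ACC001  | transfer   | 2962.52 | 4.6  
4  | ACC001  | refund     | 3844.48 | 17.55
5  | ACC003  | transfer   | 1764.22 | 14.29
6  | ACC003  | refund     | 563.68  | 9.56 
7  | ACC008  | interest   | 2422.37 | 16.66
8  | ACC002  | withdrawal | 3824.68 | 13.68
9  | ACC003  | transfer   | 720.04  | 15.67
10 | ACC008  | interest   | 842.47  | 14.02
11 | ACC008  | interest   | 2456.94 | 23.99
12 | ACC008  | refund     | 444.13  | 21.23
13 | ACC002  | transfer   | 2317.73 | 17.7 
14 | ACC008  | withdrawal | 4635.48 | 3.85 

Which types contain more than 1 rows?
SELECT type, COUNT(*) as cnt
FROM transactions
GROUP BY type
HAVING COUNT(*) > 1

Result:
  interest: 3
  refund: 4
  transfer: 5
  withdrawal: 2

Note: HAVING filters groups after aggregation, WHERE filters rows before.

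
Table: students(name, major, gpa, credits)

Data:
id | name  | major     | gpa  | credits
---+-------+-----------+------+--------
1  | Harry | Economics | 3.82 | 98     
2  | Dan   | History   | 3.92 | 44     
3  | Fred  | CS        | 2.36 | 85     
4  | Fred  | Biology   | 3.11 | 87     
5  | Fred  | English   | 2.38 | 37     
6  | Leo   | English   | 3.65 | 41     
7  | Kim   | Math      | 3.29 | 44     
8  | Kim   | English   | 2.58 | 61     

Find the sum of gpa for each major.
SELECT major, SUM(gpa) as result
FROM students
GROUP BY major

Result:
  Biology: 3.11
  CS: 2.36
  Economics: 3.82
  English: 8.61
  History: 3.92
  Math: 3.29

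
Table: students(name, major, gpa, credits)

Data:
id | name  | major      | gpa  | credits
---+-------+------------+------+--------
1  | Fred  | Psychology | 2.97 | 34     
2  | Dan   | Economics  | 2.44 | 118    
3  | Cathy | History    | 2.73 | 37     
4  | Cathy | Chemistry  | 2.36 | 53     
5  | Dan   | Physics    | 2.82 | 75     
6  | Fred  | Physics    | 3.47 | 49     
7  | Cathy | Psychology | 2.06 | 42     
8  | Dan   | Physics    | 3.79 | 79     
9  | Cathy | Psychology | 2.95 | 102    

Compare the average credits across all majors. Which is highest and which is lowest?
SELECT major, AVG(credits)
FROM students
GROUP BY major
ORDER BY AVG(credits)

All groups:
  History: 37.00
  Chemistry: 53.00
  Psychology: 59.33
  Physics: 67.67
  Economics: 118.00

Highest: Economics (118.00)
Lowest: History (37.00)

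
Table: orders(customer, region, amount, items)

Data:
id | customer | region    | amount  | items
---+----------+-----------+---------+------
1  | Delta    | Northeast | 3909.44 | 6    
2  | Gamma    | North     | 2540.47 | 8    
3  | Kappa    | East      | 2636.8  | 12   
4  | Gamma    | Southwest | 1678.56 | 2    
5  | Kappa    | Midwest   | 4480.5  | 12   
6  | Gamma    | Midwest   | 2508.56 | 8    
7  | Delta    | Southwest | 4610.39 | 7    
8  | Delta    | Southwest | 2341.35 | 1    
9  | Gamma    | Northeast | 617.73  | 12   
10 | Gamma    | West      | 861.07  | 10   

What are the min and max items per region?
SELECT region, MIN(items), MAX(items)
FROM orders
GROUP BY region

Result:
  East: min=12, max=12
  Midwest: min=8, max=12
  North: min=8, max=8
  Northeast: min=6, max=12
  Southwest: min=1, max=7
  West: min=10, max=10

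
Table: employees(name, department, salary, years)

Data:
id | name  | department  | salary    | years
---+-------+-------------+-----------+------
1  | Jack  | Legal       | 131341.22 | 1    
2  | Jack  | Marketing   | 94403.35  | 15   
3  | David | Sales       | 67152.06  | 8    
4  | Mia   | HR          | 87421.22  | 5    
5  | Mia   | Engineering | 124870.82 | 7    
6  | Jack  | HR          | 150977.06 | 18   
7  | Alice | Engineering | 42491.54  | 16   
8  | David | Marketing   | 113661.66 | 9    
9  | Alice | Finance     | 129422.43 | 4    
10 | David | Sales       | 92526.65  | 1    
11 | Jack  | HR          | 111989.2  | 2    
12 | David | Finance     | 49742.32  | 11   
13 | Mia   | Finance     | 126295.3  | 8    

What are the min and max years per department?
SELECT department, MIN(years), MAX(years)
FROM employees
GROUP BY department

Result:
  Engineering: min=7, max=16
  Finance: min=4, max=11
  HR: min=2, max=18
  Legal: min=1, max=1
  Marketing: min=9, max=15
  Sales: min=1, max=8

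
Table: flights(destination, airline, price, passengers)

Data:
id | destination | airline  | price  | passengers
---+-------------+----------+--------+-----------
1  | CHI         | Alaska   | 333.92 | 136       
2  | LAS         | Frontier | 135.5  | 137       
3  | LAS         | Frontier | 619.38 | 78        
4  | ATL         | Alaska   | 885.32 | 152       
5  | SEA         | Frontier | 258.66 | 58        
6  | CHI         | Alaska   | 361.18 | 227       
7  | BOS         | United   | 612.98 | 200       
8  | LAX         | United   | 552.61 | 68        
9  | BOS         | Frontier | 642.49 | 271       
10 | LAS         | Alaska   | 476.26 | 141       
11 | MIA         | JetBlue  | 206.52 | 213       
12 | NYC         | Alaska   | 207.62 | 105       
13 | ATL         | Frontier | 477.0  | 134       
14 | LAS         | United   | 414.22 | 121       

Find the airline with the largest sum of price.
SELECT airline, SUM(price) as val
FROM flights
GROUP BY airline
ORDER BY val DESC
LIMIT 1

Result: Alaska with sum(price) = 2264.30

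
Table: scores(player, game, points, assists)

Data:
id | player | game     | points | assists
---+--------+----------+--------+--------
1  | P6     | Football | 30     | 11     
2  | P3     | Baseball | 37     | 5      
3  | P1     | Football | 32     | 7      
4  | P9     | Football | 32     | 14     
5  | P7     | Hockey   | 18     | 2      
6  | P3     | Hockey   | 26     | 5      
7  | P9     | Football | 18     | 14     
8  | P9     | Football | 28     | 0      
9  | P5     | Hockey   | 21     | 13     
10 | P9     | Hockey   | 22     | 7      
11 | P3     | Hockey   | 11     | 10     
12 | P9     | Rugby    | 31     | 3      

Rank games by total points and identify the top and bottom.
SELECT game, SUM(points)
FROM scores
GROUP BY game
ORDER BY SUM(points)

All groups:
  Rugby: 31
  Baseball: 37
  Hockey: 98
  Football: 140

Highest: Football (140)
Lowest: Rugby (31)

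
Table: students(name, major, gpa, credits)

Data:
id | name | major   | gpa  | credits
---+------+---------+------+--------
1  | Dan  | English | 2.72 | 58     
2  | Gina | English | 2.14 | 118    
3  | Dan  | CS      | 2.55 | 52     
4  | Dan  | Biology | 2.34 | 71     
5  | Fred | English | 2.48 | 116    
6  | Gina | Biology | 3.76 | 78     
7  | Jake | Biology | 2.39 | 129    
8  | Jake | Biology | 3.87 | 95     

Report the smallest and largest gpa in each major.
SELECT major, MIN(gpa), MAX(gpa)
FROM students
GROUP BY major

Result:
  Biology: min=2.34, max=3.87
  CS: min=2.55, max=2.55
  English: min=2.14, max=2.72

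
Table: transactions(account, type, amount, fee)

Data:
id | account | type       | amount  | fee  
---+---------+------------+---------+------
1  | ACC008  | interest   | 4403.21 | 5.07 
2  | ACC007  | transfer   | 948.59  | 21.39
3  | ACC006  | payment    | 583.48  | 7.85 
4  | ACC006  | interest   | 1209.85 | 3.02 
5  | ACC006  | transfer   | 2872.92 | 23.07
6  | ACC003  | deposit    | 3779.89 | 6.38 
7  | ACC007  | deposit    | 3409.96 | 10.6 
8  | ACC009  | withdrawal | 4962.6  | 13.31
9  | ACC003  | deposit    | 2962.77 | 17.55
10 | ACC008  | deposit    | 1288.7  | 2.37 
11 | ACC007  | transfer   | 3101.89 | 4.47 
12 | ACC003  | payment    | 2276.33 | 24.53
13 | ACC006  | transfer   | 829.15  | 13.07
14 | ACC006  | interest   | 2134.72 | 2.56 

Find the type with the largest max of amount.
SELECT type, MAX(amount) as val
FROM transactions
GROUP BY type
ORDER BY val DESC
LIMIT 1

Result: withdrawal with max(amount) = 4962.60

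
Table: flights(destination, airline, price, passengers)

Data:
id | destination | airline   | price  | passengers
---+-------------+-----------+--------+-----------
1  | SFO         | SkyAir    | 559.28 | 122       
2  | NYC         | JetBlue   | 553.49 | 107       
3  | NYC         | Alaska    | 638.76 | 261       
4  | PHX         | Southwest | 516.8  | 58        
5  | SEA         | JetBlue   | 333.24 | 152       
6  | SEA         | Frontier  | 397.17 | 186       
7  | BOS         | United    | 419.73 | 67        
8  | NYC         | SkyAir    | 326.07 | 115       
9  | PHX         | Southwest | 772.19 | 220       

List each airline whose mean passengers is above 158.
SELECT airline, AVG(passengers)
FROM flights
GROUP BY airline
HAVING AVG(passengers) > 158

Result:
  Alaska: avg=261.00
  Frontier: avg=186.00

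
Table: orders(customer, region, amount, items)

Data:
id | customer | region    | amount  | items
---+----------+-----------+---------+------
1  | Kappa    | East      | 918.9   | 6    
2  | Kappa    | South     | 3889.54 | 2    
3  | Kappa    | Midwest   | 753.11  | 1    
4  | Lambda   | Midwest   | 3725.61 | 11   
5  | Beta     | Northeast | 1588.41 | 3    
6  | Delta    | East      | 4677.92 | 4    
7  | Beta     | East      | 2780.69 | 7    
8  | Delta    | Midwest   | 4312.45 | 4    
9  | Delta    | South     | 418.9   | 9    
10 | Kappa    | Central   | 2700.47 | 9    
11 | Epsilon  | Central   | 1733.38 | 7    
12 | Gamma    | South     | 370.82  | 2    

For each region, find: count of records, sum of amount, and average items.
SELECT region,
       COUNT(*) as cnt,
       SUM(amount) as total_amount,
       AVG(items) as avg_items
FROM orders
GROUP BY region

Result:
  Central: 2 records, 4433.85 total amount, 8.00 avg items
  East: 3 records, 8377.51 total amount, 5.67 avg items
  Midwest: 3 records, 8791.17 total amount, 5.33 avg items
  Northeast: 1 records, 1588.41 total amount, 3.00 avg items
  South: 3 records, 4679.26 total amount, 4.33 avg items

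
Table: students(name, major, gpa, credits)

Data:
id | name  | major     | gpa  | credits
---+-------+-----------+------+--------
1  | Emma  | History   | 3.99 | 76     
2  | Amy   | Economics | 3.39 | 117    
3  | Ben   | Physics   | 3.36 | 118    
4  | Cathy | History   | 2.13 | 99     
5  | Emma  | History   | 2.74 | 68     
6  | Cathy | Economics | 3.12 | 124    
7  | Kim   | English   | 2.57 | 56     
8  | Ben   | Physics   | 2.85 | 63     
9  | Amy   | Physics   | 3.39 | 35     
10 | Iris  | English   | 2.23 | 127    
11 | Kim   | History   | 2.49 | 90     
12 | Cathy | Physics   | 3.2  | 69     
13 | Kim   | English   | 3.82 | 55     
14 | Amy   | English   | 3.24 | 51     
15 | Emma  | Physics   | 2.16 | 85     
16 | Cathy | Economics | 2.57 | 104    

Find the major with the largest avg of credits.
SELECT major, AVG(credits) as val
FROM students
GROUP BY major
ORDER BY val DESC
LIMIT 1

Result: Economics with avg(credits) = 115.00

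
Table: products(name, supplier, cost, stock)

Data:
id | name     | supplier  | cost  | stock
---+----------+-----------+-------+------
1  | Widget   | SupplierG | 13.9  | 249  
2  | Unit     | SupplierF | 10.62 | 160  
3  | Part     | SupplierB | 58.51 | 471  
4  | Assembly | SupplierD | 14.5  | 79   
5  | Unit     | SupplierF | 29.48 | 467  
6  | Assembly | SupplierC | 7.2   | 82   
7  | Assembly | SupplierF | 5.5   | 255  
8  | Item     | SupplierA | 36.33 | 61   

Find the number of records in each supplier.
SELECT supplier, COUNT(*) as count
FROM products
GROUP BY supplier

Result:
  SupplierA: 1
  SupplierB: 1
  SupplierC: 1
  SupplierD: 1
  SupplierF: 3
  SupplierG: 1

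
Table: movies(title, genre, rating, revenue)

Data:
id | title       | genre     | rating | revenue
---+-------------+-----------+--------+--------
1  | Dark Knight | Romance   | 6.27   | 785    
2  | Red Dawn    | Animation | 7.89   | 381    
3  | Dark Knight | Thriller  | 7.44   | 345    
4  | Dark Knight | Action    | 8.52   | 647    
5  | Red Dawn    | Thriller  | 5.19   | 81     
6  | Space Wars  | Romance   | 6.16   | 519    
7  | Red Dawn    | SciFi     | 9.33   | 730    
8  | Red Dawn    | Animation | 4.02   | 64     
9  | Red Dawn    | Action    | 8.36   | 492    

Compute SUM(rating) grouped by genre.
SELECT genre, SUM(rating) as result
FROM movies
GROUP BY genre

Result:
  Action: 16.88
  Animation: 11.91
  Romance: 12.43
  SciFi: 9.33
  Thriller: 12.63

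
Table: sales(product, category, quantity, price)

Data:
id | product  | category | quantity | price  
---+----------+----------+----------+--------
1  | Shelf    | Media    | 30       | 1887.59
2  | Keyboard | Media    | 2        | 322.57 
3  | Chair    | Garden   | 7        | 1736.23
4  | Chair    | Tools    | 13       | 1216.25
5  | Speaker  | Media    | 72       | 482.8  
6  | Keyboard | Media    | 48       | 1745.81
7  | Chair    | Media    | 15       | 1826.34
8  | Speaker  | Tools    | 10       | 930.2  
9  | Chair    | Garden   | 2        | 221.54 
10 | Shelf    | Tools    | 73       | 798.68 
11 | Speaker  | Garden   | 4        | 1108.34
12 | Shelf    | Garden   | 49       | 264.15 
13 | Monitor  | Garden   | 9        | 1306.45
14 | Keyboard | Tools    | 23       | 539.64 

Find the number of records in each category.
SELECT category, COUNT(*) as count
FROM sales
GROUP BY category

Result:
  Garden: 5
  Media: 5
  Tools: 4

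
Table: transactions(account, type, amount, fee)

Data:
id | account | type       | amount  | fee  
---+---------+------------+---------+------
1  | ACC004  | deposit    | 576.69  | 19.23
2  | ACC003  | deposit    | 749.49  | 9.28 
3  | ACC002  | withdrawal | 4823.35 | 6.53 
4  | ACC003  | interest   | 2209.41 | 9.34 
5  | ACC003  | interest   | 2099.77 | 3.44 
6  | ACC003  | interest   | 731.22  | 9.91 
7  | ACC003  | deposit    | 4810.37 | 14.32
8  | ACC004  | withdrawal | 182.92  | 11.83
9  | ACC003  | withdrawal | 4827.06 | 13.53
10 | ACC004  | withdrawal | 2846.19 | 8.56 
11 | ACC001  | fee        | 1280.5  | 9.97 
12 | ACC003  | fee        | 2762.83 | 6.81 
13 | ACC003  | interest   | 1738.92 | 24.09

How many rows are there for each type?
SELECT type, COUNT(*) as count
FROM transactions
GROUP BY type

Result:
  deposit: 3
  fee: 2
  interest: 4
  withdrawal: 4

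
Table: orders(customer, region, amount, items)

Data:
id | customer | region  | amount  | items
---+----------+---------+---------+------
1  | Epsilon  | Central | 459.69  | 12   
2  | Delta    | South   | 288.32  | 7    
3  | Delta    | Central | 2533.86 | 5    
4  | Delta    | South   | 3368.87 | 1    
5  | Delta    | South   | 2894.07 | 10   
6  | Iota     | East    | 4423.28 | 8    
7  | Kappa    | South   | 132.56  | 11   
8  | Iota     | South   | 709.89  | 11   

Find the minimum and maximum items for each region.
SELECT region, MIN(items), MAX(items)
FROM orders
GROUP BY region

Result:
  Central: min=5, max=12
  East: min=8, max=8
  South: min=1, max=11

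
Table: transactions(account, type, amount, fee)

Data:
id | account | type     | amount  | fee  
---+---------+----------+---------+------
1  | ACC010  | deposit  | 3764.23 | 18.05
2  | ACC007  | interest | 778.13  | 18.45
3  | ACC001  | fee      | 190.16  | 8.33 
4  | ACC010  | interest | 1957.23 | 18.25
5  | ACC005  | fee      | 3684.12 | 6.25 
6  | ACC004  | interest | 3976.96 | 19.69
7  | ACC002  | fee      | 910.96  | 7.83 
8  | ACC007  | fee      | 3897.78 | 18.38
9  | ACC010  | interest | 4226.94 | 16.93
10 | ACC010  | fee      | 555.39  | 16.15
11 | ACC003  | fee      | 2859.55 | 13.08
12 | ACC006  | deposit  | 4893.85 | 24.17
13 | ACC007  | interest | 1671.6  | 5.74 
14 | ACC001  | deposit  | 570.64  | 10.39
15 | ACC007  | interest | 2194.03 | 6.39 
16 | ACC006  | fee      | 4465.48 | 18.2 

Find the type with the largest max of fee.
SELECT type, MAX(fee) as val
FROM transactions
GROUP BY type
ORDER BY val DESC
LIMIT 1

Result: deposit with max(fee) = 24.17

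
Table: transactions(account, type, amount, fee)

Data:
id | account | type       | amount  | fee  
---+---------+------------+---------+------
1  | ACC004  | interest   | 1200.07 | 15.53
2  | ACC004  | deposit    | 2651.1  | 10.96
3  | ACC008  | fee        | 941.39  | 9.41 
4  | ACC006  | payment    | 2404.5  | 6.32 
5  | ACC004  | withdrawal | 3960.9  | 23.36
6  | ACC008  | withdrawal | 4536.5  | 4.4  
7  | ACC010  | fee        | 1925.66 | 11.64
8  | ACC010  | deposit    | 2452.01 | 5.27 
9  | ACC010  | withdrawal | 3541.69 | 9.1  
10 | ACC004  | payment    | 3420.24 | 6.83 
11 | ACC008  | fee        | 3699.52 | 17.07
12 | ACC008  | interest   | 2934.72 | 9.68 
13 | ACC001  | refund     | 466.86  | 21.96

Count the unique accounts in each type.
SELECT type, COUNT(DISTINCT account)
FROM transactions
GROUP BY type

Result:
  deposit: 2 distinct
  fee: 2 distinct
  interest: 2 distinct
  payment: 2 distinct
  refund: 1 distinct
  withdrawal: 3 distinct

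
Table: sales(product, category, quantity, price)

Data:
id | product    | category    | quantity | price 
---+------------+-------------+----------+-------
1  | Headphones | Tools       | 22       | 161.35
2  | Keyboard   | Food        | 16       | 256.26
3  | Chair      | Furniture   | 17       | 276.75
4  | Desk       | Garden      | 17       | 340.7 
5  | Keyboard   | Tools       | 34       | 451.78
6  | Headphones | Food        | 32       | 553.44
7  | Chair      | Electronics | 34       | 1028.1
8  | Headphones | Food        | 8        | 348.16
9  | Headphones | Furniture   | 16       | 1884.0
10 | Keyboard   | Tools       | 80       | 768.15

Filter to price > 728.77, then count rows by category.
SELECT category, COUNT(*)
FROM sales
WHERE price > 728.77
GROUP BY category

Note: WHERE filters rows before grouping.

Result:
  Electronics: 1
  Furniture: 1
  Tools: 1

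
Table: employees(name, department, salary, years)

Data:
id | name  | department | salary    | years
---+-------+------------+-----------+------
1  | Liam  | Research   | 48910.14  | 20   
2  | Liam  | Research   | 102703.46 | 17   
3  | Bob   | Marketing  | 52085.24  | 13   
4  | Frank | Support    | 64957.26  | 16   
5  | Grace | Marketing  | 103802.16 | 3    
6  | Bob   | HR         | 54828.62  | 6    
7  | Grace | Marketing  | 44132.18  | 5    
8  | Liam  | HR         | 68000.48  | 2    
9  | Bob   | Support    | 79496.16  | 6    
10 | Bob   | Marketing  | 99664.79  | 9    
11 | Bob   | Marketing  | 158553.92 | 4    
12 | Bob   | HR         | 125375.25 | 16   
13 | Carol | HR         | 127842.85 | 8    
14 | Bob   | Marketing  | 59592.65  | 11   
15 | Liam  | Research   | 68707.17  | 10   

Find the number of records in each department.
SELECT department, COUNT(*) as count
FROM employees
GROUP BY department

Result:
  HR: 4
  Marketing: 6
  Research: 3
  Support: 2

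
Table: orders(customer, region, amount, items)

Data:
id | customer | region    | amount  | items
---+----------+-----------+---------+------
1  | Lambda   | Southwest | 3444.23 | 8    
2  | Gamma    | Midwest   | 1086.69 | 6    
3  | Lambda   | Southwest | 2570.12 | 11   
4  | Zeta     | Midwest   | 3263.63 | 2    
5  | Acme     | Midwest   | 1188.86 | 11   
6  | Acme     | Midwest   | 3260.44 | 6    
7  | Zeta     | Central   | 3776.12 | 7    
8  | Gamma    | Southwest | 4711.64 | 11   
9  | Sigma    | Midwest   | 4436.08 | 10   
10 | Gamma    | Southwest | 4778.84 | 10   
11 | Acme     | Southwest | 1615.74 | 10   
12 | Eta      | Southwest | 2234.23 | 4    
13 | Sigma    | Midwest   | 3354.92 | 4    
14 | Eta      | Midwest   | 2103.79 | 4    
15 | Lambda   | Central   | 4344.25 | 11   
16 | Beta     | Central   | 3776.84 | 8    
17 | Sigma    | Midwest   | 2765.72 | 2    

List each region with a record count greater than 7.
SELECT region, COUNT(*) as cnt
FROM orders
GROUP BY region
HAVING COUNT(*) > 7

Result:
  Midwest: 8

Note: HAVING filters groups after aggregation, WHERE filters rows before.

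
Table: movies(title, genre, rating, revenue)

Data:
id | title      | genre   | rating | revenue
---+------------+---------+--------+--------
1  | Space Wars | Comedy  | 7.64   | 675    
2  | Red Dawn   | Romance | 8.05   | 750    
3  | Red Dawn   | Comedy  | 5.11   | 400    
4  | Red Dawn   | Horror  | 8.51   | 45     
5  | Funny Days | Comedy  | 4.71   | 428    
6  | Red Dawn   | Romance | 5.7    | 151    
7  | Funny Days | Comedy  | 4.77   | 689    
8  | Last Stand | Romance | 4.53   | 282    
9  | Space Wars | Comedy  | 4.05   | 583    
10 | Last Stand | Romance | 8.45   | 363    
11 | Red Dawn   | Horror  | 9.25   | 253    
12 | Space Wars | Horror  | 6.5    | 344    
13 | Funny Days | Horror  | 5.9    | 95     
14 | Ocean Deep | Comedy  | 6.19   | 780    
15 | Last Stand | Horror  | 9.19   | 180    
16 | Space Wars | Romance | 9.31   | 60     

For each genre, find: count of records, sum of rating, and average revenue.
SELECT genre,
       COUNT(*) as cnt,
       SUM(rating) as total_rating,
       AVG(revenue) as avg_revenue
FROM movies
GROUP BY genre

Result:
  Comedy: 6 records, 32.47 total rating, 592.50 avg revenue
  Horror: 5 records, 39.35 total rating, 183.40 avg revenue
  Romance: 5 records, 36.04 total rating, 321.20 avg revenue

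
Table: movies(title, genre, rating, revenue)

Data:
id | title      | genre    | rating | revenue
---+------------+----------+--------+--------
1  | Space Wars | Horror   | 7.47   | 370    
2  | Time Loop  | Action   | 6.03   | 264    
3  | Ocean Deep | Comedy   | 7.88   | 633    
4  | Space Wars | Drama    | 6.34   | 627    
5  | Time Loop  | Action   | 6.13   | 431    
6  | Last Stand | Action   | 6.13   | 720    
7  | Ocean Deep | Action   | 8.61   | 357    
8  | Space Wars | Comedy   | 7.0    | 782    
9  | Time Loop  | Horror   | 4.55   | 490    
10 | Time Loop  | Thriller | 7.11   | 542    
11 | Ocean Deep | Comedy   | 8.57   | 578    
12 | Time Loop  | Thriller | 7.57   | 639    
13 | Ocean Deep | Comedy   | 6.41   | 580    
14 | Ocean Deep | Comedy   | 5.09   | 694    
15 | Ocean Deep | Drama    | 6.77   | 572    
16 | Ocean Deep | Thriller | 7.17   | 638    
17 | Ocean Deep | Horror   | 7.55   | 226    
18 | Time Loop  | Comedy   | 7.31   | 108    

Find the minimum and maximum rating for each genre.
SELECT genre, MIN(rating), MAX(rating)
FROM movies
GROUP BY genre

Result:
  Action: min=6.03, max=8.61
  Comedy: min=5.09, max=8.57
  Drama: min=6.34, max=6.77
  Horror: min=4.55, max=7.55
  Thriller: min=7.11, max=7.57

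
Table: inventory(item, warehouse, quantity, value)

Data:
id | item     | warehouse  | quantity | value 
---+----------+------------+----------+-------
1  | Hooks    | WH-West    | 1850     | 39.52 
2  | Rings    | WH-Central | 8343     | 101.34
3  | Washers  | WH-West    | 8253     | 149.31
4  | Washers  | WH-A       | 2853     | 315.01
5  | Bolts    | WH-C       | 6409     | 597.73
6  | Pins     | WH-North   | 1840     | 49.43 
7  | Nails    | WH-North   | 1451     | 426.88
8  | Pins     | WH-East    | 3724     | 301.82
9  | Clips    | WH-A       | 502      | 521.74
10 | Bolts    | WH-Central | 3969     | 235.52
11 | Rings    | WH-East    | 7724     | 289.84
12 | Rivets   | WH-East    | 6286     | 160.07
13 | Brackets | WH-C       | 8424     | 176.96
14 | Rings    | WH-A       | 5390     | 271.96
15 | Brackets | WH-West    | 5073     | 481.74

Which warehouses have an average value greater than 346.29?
SELECT warehouse, AVG(value)
FROM inventory
GROUP BY warehouse
HAVING AVG(value) > 346.29

Result:
  WH-A: avg=369.57
  WH-C: avg=387.35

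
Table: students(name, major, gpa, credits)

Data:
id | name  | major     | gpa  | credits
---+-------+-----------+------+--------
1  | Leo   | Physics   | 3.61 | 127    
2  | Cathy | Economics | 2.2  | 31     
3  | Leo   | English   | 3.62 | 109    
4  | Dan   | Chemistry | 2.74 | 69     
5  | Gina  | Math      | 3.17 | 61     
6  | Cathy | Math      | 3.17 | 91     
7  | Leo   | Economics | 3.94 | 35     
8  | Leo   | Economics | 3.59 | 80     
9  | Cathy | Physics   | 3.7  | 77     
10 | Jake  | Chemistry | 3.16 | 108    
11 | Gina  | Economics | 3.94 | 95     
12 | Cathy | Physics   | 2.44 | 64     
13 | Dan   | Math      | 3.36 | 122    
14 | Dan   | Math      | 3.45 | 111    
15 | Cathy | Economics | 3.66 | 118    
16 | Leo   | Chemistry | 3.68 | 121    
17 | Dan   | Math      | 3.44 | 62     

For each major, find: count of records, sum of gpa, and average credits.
SELECT major,
       COUNT(*) as cnt,
       SUM(gpa) as total_gpa,
       AVG(credits) as avg_credits
FROM students
GROUP BY major

Result:
  Chemistry: 3 records, 9.58 total gpa, 99.33 avg credits
  Economics: 5 records, 17.33 total gpa, 71.80 avg credits
  English: 1 records, 3.62 total gpa, 109.00 avg credits
  Math: 5 records, 16.59 total gpa, 89.40 avg credits
  Physics: 3 records, 9.75 total gpa, 89.33 avg credits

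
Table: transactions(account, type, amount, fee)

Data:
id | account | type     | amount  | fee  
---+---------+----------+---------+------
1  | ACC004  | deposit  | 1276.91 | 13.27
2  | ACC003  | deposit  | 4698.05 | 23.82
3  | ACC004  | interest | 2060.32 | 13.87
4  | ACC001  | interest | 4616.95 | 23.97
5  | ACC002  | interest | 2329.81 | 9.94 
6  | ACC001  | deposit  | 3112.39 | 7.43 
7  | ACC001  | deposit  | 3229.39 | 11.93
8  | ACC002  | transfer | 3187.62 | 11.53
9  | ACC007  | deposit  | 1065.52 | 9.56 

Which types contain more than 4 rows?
SELECT type, COUNT(*) as cnt
FROM transactions
GROUP BY type
HAVING COUNT(*) > 4

Result:
  deposit: 5

Note: HAVING filters groups after aggregation, WHERE filters rows before.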